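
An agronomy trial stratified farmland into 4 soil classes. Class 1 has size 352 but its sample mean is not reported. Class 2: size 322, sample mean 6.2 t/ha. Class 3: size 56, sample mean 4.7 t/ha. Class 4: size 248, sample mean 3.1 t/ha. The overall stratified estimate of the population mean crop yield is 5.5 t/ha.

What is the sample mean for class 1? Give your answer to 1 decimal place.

N = 352 + 322 + 56 + 248 = 978.
Overall total = μ·N = 5.5·978 = 5379.
Subtract the known strata: 322·6.2 + 56·4.7 + 248·3.1 = 3028.4.
Remaining total for class 1: 5379 − 3028.4 = 2350.6.
Divide by its size: 2350.6 / 352 = 6.678... → 6.7.

6.7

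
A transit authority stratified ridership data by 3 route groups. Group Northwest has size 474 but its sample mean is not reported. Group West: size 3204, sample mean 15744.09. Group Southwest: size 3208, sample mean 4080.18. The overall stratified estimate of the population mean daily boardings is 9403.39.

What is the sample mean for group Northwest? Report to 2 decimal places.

2570.59

N = 474 + 3204 + 3208 = 6886.
Overall total = μ·N = 9403.39·6886 = 64751743.54.
Subtract the known strata: 3204·15744.09 + 3208·4080.18 = 63533281.8.
Remaining total for group Northwest: 64751743.54 − 63533281.8 = 1218461.74.
Divide by its size: 1218461.74 / 474 = 2570.5944... → 2570.59.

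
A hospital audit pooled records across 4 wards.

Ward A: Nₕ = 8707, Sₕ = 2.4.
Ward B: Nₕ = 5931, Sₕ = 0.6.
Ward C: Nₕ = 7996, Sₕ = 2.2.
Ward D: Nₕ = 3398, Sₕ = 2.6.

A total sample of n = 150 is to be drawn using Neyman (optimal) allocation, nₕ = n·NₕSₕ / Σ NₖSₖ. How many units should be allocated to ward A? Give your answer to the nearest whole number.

62

A: NₕSₕ = 8707·2.4 = 20896.8
B: NₕSₕ = 5931·0.6 = 3558.6
C: NₕSₕ = 7996·2.2 = 17591.2
D: NₕSₕ = 3398·2.6 = 8834.8
Σ NₕSₕ = 50881.4.
n_A = 150·20896.8/50881.4 = 61.604... → 62.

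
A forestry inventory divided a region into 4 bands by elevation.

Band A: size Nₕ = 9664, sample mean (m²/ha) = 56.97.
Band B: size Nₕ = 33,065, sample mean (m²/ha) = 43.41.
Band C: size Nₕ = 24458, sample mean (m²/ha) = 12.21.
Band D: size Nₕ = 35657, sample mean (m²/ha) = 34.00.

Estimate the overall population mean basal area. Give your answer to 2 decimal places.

N = 102844; weights Wₕ = Nₕ/N = (0.0940, 0.3215, 0.2378, 0.3467).
x̄_st = Σ Wₕ·x̄ₕ = 0.0940·56.97 + 0.3215·43.41 + 0.2378·12.21 + 0.3467·34.00 ≈ 34.0018...
→ 34.00.

34.00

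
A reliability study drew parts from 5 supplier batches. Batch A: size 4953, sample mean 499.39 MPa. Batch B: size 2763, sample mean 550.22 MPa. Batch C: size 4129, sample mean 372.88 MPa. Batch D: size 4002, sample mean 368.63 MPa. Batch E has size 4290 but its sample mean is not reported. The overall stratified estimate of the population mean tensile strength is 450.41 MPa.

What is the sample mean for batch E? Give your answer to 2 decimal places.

480.49

Σ Nₕx̄ₕ = N·μ, so 4290·x̄_E = 20137·450.41 − (4953·499.39 + 2763·550.22 + 4129·372.88 + 4002·368.63).
= 9069906.17 − 7008615.31 = 2061290.86.
x̄_E = 2061290.86 / 4290 = 480.4874... → 480.49.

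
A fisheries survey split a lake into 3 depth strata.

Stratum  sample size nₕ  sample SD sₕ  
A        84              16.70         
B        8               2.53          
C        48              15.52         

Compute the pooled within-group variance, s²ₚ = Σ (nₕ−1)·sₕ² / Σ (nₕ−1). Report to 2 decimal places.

251.92

A: (84−1)·16.70² = 83·278.89 = 23147.87
B: (8−1)·2.53² = 7·6.4009 = 44.8063
C: (48−1)·15.52² = 47·240.8704 = 11320.9088
Numerator = 34513.5851; denominator = Σ(nₕ−1) = 137.
s²ₚ = 34513.5851/137 = 251.9240... → 251.92.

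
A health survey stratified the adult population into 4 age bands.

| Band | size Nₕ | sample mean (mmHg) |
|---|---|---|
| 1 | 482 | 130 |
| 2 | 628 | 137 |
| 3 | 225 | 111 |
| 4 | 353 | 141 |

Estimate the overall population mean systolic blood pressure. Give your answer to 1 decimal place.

132.4

N = 482 + 628 + 225 + 353 = 1688.
The stratified mean weights each stratum mean by its population share Nₕ/N.
Σ Nₕx̄ₕ = 482·130 + 628·137 + 225·111 + 353·141 = 62660 + 86036 + 24975 + 49773 = 223444.
Divide by N: 223444 / 1688 = 132.372... → 132.4.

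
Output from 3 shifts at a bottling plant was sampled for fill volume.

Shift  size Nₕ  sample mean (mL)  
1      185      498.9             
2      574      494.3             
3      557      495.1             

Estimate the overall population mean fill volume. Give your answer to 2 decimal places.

495.29

x̄_st = (Σ Nₕx̄ₕ) / (Σ Nₕ) = (185·498.9 + 574·494.3 + 557·495.1) / 1316
= 651795.4 / 1316 = 495.2853... → 495.29.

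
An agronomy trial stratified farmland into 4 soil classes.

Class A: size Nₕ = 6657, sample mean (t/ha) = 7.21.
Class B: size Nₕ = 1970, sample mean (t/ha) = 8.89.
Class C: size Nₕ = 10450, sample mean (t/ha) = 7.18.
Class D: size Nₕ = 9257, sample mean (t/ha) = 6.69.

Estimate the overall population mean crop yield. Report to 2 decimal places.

x̄_st = (Σ Nₕx̄ₕ) / (Σ Nₕ) = (6657·7.21 + 1970·8.89 + 10450·7.18 + 9257·6.69) / 28334
= 202470.6 / 28334 = 7.1459... → 7.15.

7.15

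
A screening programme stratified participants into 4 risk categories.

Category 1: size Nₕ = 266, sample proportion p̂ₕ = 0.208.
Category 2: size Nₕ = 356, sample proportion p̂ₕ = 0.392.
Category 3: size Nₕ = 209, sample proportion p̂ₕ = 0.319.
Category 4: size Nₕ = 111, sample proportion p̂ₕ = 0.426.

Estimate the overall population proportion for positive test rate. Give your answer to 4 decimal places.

Wₕ = Nₕ/N with N = 942: 0.2824, 0.3779, 0.2219, 0.1178.
p̂_st = 0.2824·0.208 + 0.3779·0.392 + 0.2219·0.319 + 0.1178·0.426 ≈ 0.327852... → 0.3279.

0.3279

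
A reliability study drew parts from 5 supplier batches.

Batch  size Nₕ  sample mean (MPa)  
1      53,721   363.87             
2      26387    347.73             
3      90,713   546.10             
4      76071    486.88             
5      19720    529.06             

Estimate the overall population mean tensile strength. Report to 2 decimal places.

471.59

N = 266612; weights Wₕ = Nₕ/N = (0.2015, 0.0990, 0.3402, 0.2853, 0.0740).
x̄_st = Σ Wₕ·x̄ₕ = 0.2015·363.87 + 0.0990·347.73 + 0.3402·546.10 + 0.2853·486.88 + 0.0740·529.06 ≈ 471.5913...
→ 471.59.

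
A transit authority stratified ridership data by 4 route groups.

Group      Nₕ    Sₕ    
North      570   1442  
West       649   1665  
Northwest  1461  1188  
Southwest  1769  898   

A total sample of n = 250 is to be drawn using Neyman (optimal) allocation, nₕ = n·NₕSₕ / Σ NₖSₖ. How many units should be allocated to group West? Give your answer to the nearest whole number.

Σ NₕSₕ = 570·1442 + 649·1665 + 1461·1188 + 1769·898 = 5226755.
Share for West: 1080585/5226755 = 0.20674.
n_West = 250 × 0.20674 = 51.685... → 52.

52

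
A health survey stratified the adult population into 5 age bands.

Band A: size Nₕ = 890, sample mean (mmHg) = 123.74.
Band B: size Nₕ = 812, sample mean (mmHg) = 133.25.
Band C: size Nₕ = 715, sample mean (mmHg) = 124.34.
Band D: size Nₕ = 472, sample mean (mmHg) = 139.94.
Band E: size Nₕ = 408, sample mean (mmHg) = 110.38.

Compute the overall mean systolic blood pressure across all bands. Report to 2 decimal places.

126.88

x̄_st = (Σ Nₕx̄ₕ) / (Σ Nₕ) = (890·123.74 + 812·133.25 + 715·124.34 + 472·139.94 + 408·110.38) / 3297
= 418317.42 / 3297 = 126.8782... → 126.88.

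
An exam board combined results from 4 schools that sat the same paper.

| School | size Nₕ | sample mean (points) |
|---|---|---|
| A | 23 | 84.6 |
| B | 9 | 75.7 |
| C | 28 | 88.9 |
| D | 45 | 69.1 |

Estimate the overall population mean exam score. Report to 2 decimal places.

N = 23 + 9 + 28 + 45 = 105.
Weight each subgroup mean by Nₕ/N and sum.
Σ Nₕx̄ₕ = 23·84.6 + 9·75.7 + 28·88.9 + 45·69.1 = 1945.8 + 681.3 + 2489.2 + 3109.5 = 8225.8.
Divide by N: 8225.8 / 105 = 78.3410... → 78.34.

78.34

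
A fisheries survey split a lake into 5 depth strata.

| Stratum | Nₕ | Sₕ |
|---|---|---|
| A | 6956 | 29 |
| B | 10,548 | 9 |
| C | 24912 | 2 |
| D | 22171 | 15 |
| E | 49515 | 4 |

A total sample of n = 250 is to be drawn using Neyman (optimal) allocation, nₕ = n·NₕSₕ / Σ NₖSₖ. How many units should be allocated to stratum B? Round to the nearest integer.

27

Σ NₕSₕ = 6956·29 + 10548·9 + 24912·2 + 22171·15 + 49515·4 = 877105.
Share for B: 94932/877105 = 0.10823.
n_B = 250 × 0.10823 = 27.058... → 27.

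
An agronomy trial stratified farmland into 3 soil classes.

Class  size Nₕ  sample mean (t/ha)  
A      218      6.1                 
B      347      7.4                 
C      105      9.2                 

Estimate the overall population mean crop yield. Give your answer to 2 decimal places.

N = 218 + 347 + 105 = 670.
Weight each subgroup mean by Nₕ/N and sum.
Σ Nₕx̄ₕ = 218·6.1 + 347·7.4 + 105·9.2 = 1329.8 + 2567.8 + 966 = 4863.6.
Divide by N: 4863.6 / 670 = 7.2591... → 7.26.

7.26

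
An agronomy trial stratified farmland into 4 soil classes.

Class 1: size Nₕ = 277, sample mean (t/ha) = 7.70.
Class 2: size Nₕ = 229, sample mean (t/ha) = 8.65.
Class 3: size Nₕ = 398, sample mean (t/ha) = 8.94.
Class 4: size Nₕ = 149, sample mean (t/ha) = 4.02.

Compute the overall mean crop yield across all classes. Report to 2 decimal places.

x̄_st = (Σ Nₕx̄ₕ) / (Σ Nₕ) = (277·7.70 + 229·8.65 + 398·8.94 + 149·4.02) / 1053
= 8270.85 / 1053 = 7.8546... → 7.85.

7.85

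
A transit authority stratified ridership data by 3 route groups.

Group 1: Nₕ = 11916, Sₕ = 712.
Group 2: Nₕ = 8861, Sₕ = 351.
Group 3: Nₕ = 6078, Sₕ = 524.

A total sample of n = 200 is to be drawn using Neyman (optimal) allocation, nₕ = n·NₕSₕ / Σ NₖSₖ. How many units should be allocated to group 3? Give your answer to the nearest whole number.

43

1: NₕSₕ = 11916·712 = 8484192
2: NₕSₕ = 8861·351 = 3110211
3: NₕSₕ = 6078·524 = 3184872
Σ NₕSₕ = 14779275.
n_3 = 200·3184872/14779275 = 43.099... → 43.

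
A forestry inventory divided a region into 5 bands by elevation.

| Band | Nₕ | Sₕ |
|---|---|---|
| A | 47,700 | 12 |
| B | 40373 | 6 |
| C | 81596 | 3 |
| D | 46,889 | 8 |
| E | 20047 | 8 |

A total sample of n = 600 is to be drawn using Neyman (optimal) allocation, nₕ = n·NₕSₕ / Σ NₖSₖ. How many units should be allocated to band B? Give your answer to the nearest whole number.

91

Σ NₕSₕ = 47700·12 + 40373·6 + 81596·3 + 46889·8 + 20047·8 = 1594914.
Share for B: 242238/1594914 = 0.15188.
n_B = 600 × 0.15188 = 91.129... → 91.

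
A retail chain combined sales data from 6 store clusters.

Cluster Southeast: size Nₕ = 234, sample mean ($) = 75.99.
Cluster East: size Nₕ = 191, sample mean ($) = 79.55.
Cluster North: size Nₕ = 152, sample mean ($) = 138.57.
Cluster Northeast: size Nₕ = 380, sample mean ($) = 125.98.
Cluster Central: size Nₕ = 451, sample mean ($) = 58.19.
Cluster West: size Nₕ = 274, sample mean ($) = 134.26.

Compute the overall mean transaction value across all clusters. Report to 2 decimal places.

98.06

N = 1682; weights Wₕ = Nₕ/N = (0.1391, 0.1136, 0.0904, 0.2259, 0.2681, 0.1629).
x̄_st = Σ Wₕ·x̄ₕ = 0.1391·75.99 + 0.1136·79.55 + 0.0904·138.57 + 0.2259·125.98 + 0.2681·58.19 + 0.1629·134.26 ≈ 98.0628...
→ 98.06.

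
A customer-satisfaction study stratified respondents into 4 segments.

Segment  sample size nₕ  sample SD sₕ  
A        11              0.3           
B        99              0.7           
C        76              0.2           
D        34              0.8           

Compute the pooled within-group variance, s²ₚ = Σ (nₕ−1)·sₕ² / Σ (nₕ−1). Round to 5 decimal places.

0.33815

A: (11−1)·0.3² = 10·0.09 = 0.9
B: (99−1)·0.7² = 98·0.49 = 48.02
C: (76−1)·0.2² = 75·0.04 = 3
D: (34−1)·0.8² = 33·0.64 = 21.12
Numerator = 73.04; denominator = Σ(nₕ−1) = 216.
s²ₚ = 73.04/216 = 0.3381481... → 0.33815.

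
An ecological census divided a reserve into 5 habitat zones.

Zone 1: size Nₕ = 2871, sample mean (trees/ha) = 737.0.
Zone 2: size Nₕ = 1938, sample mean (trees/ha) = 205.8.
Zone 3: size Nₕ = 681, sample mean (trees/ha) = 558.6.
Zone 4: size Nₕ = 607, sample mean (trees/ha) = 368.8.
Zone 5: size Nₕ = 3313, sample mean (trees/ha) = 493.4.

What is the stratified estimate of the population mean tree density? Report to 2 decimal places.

N = 9410; weights Wₕ = Nₕ/N = (0.3051, 0.2060, 0.0724, 0.0645, 0.3521).
x̄_st = Σ Wₕ·x̄ₕ = 0.3051·737.0 + 0.2060·205.8 + 0.0724·558.6 + 0.0645·368.8 + 0.3521·493.4 ≈ 505.1721...
→ 505.17.

505.17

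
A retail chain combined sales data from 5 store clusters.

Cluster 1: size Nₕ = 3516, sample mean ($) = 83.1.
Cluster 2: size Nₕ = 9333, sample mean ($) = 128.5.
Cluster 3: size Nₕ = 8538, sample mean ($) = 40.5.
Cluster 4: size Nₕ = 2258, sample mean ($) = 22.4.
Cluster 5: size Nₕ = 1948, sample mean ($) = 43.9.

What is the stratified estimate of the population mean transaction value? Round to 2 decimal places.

77.11

x̄_st = (Σ Nₕx̄ₕ) / (Σ Nₕ) = (3516·83.1 + 9333·128.5 + 8538·40.5 + 2258·22.4 + 1948·43.9) / 25593
= 1973355.5 / 25593 = 77.1053... → 77.11.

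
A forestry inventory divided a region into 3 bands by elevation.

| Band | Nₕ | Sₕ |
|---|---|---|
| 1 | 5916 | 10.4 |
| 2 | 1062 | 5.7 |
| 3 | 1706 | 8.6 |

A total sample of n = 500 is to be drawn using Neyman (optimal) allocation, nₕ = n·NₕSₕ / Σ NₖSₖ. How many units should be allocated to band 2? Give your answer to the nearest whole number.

37

1: NₕSₕ = 5916·10.4 = 61526.4
2: NₕSₕ = 1062·5.7 = 6053.4
3: NₕSₕ = 1706·8.6 = 14671.6
Σ NₕSₕ = 82251.4.
n_2 = 500·6053.4/82251.4 = 36.798... → 37.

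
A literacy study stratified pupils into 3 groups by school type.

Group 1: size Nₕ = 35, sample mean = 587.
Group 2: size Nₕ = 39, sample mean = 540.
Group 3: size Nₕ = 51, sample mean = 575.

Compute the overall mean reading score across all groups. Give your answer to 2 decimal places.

N = 125; weights Wₕ = Nₕ/N = (0.2800, 0.3120, 0.4080).
x̄_st = Σ Wₕ·x̄ₕ = 0.2800·587 + 0.3120·540 + 0.4080·575 ≈ 567.44
→ 567.44.

567.44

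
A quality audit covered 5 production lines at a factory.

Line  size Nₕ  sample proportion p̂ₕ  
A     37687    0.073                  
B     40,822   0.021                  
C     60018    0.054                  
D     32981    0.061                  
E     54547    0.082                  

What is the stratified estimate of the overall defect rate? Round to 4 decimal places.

N = 37687 + 40822 + 60018 + 32981 + 54547 = 226055.
Overall proportion = Σ (Nₕ/N)·p̂ₕ.
Σ Nₕp̂ₕ = 2751.151 + 857.262 + 3240.972 + 2011.841 + 4472.854 = 13334.08.
13334.08 / 226055 = 0.058986... → 0.0590.

0.0590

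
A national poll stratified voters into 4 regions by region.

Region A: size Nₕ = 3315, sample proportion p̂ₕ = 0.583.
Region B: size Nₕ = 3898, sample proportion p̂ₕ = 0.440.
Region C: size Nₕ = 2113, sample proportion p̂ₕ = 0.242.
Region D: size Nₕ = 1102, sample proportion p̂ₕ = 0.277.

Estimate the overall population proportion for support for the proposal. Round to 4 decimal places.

Wₕ = Nₕ/N with N = 10428: 0.3179, 0.3738, 0.2026, 0.1057.
p̂_st = 0.3179·0.583 + 0.3738·0.440 + 0.2026·0.242 + 0.1057·0.277 ≈ 0.428113... → 0.4281.

0.4281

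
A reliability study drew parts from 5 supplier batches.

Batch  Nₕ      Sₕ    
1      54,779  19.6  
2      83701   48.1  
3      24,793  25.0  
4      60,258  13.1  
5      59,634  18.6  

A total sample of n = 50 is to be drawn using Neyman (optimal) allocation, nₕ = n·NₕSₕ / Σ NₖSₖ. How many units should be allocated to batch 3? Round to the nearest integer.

1: NₕSₕ = 54779·19.6 = 1073668.4
2: NₕSₕ = 83701·48.1 = 4026018.1
3: NₕSₕ = 24793·25.0 = 619825
4: NₕSₕ = 60258·13.1 = 789379.8
5: NₕSₕ = 59634·18.6 = 1109192.4
Σ NₕSₕ = 7618083.7.
n_3 = 50·619825/7618083.7 = 4.068... → 4.

4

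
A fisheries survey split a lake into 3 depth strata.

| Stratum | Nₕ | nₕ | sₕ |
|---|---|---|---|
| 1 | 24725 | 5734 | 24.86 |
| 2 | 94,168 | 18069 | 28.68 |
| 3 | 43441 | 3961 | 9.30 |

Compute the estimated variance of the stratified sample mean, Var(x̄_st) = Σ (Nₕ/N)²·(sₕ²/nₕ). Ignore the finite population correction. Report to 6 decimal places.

0.019382

N = 162334. Term for each stratum: Wₕ²sₕ²/nₕ.
Var(x̄_st) = 0.002500335 + 0.015318347 + 0.001563658 = 0.019382339 → 0.019382.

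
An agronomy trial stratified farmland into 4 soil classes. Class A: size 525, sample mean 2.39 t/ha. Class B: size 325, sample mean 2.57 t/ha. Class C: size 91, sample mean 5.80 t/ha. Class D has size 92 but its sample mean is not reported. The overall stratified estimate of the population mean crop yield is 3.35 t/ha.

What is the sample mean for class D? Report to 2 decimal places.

N = 525 + 325 + 91 + 92 = 1033.
Overall total = μ·N = 3.35·1033 = 3460.55.
Subtract the known strata: 525·2.39 + 325·2.57 + 91·5.80 = 2617.8.
Remaining total for class D: 3460.55 − 2617.8 = 842.75.
Divide by its size: 842.75 / 92 = 9.1603... → 9.16.

9.16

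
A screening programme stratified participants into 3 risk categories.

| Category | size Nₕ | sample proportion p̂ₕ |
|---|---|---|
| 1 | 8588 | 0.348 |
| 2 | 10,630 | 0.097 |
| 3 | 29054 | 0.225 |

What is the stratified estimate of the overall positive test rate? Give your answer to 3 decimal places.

Wₕ = Nₕ/N with N = 48272: 0.1779, 0.2202, 0.6019.
p̂_st = 0.1779·0.348 + 0.2202·0.097 + 0.6019·0.225 ≈ 0.21870... → 0.219.

0.219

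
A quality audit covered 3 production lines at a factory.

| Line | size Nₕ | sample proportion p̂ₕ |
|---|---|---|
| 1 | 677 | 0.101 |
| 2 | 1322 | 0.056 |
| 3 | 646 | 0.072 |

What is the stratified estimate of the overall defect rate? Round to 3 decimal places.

0.071

N = 677 + 1322 + 646 = 2645.
Overall proportion = Σ (Nₕ/N)·p̂ₕ.
Σ Nₕp̂ₕ = 68.377 + 74.032 + 46.512 = 188.921.
188.921 / 2645 = 0.07143... → 0.071.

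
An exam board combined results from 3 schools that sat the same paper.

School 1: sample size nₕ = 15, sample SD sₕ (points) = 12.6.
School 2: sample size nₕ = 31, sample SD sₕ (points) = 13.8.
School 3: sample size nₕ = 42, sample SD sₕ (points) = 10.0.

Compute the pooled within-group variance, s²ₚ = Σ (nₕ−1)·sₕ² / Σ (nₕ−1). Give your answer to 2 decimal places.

141.60

Degrees of freedom: 14 + 30 + 41 = 85.
Σ(nₕ−1)sₕ² = 14·158.76 + 30·190.44 + 41·100 = 12035.84.
s²ₚ = 12035.84 / 85 = 141.5981... → 141.60.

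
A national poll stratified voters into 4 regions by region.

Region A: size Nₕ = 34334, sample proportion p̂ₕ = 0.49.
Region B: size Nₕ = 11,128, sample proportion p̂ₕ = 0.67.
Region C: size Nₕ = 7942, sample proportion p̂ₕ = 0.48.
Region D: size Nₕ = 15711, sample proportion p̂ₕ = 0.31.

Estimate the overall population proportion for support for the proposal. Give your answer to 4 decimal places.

N = 34334 + 11128 + 7942 + 15711 = 69115.
Overall proportion = Σ (Nₕ/N)·p̂ₕ.
Σ Nₕp̂ₕ = 16823.66 + 7455.76 + 3812.16 + 4870.41 = 32961.99.
32961.99 / 69115 = 0.476915... → 0.4769.

0.4769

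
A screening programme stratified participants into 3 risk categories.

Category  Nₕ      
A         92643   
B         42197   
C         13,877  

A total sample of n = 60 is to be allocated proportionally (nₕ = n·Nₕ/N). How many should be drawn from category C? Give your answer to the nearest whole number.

Share of category C = 13877/148717 = 0.09331.
Allocate 60 × 0.09331 = 5.599... → 6.

6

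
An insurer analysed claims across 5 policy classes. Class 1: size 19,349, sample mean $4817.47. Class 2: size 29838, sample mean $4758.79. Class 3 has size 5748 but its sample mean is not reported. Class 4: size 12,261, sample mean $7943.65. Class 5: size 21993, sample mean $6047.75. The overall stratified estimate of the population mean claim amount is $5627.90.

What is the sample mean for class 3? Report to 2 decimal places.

6321.42

N = 19349 + 29838 + 5748 + 12261 + 21993 = 89189.
Overall total = μ·N = 5627.90·89189 = 501946773.1.
Subtract the known strata: 19349·4817.47 + 29838·4758.79 + 12261·7943.65 + 21993·6047.75 = 465611261.45.
Remaining total for class 3: 501946773.1 − 465611261.45 = 36335511.65.
Divide by its size: 36335511.65 / 5748 = 6321.4182... → 6321.42.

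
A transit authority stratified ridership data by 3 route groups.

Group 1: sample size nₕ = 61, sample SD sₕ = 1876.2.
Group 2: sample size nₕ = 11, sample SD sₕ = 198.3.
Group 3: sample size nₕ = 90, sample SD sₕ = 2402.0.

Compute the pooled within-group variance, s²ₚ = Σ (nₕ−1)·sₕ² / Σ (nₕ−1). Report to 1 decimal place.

4560349.5

Degrees of freedom: 60 + 10 + 89 = 159.
Σ(nₕ−1)sₕ² = 60·3520126.44 + 10·39322.89 + 89·5769604 = 725095571.3.
s²ₚ = 725095571.3 / 159 = 4560349.505... → 4560349.5.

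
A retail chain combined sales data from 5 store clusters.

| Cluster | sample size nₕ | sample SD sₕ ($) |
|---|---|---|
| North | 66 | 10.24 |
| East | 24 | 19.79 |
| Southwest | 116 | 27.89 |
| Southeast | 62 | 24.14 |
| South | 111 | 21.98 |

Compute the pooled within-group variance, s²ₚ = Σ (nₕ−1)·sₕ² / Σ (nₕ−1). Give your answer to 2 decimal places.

518.63

North: (66−1)·10.24² = 65·104.8576 = 6815.744
East: (24−1)·19.79² = 23·391.6441 = 9007.8143
Southwest: (116−1)·27.89² = 115·777.8521 = 89452.9915
Southeast: (62−1)·24.14² = 61·582.7396 = 35547.1156
South: (111−1)·21.98² = 110·483.1204 = 53143.244
Numerator = 193966.9094; denominator = Σ(nₕ−1) = 374.
s²ₚ = 193966.9094/374 = 518.6281 → 518.63.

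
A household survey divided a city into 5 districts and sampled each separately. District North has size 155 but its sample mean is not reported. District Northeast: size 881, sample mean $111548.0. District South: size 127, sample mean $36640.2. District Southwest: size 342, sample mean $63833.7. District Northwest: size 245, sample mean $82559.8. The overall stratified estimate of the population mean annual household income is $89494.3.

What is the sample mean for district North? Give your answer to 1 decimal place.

N = 155 + 881 + 127 + 342 + 245 = 1750.
Overall total = μ·N = 89494.3·1750 = 156615025.
Subtract the known strata: 881·111548.0 + 127·36640.2 + 342·63833.7 + 245·82559.8 = 144985369.8.
Remaining total for district North: 156615025 − 144985369.8 = 11629655.2.
Divide by its size: 11629655.2 / 155 = 75030.034... → 75030.0.

75030.0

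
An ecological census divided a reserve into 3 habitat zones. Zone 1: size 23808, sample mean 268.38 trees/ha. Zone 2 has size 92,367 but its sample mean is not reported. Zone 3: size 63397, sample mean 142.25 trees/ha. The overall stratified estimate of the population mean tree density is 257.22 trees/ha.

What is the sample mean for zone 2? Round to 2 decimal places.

Σ Nₕx̄ₕ = N·μ, so 92367·x̄_2 = 179572·257.22 − (23808·268.38 + 63397·142.25).
= 46189509.84 − 15407814.29 = 30781695.55.
x̄_2 = 30781695.55 / 92367 = 333.2543... → 333.25.

333.25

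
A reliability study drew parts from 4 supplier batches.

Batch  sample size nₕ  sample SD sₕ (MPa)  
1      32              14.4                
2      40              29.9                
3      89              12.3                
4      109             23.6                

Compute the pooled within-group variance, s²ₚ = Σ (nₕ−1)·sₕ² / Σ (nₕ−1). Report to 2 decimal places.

Degrees of freedom: 31 + 39 + 88 + 108 = 266.
Σ(nₕ−1)sₕ² = 31·207.36 + 39·894.01 + 88·151.29 + 108·556.96 = 114759.75.
s²ₚ = 114759.75 / 266 = 431.4276... → 431.43.

431.43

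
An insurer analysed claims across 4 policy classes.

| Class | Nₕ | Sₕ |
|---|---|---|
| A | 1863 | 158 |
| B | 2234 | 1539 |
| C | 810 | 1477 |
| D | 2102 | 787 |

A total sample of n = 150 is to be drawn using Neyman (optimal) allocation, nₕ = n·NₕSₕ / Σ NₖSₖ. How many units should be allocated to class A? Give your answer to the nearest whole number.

A: NₕSₕ = 1863·158 = 294354
B: NₕSₕ = 2234·1539 = 3438126
C: NₕSₕ = 810·1477 = 1196370
D: NₕSₕ = 2102·787 = 1654274
Σ NₕSₕ = 6583124.
n_A = 150·294354/6583124 = 6.707... → 7.

7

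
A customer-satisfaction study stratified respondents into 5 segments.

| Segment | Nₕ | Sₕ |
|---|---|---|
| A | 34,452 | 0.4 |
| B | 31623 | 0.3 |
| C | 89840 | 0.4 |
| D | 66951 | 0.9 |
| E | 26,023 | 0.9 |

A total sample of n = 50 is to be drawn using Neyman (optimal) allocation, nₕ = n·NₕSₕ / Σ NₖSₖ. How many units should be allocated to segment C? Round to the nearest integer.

A: NₕSₕ = 34452·0.4 = 13780.8
B: NₕSₕ = 31623·0.3 = 9486.9
C: NₕSₕ = 89840·0.4 = 35936
D: NₕSₕ = 66951·0.9 = 60255.9
E: NₕSₕ = 26023·0.9 = 23420.7
Σ NₕSₕ = 142880.3.
n_C = 50·35936/142880.3 = 12.576... → 13.

13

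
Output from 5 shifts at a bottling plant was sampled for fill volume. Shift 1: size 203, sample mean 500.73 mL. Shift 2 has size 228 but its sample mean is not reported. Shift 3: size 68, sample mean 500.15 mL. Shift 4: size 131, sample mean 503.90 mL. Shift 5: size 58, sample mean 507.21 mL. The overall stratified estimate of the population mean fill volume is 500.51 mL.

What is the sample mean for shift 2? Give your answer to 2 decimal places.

496.77

N = 203 + 228 + 68 + 131 + 58 = 688.
Overall total = μ·N = 500.51·688 = 344350.88.
Subtract the known strata: 203·500.73 + 68·500.15 + 131·503.90 + 58·507.21 = 231087.47.
Remaining total for shift 2: 344350.88 − 231087.47 = 113263.41.
Divide by its size: 113263.41 / 228 = 496.7693... → 496.77.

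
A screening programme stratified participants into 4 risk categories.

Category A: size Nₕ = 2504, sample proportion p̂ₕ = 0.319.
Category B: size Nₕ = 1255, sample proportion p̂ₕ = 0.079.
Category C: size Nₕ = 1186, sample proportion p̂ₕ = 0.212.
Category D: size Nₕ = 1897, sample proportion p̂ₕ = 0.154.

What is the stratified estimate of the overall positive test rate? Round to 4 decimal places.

Wₕ = Nₕ/N with N = 6842: 0.3660, 0.1834, 0.1733, 0.2773.
p̂_st = 0.3660·0.319 + 0.1834·0.079 + 0.1733·0.212 + 0.2773·0.154 ≈ 0.210683... → 0.2107.

0.2107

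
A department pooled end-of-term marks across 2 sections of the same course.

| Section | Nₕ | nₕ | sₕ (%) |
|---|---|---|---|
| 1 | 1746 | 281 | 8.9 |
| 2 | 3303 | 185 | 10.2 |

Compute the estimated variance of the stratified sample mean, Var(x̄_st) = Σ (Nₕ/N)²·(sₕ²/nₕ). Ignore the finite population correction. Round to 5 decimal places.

0.27439

N = 5049; Wₕ = Nₕ/N.
section 1: (1746/5049)²·8.9²/281 = 0.03370943
section 2: (3303/5049)²·10.2²/185 = 0.24067724
Sum = 0.27438667 → 0.27439.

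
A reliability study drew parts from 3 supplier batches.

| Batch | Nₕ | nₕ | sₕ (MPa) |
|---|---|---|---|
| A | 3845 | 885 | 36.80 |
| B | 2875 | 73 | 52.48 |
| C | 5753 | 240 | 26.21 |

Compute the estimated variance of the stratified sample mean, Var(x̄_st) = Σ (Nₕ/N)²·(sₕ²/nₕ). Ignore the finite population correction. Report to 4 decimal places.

2.7588

N = 12473; Wₕ = Nₕ/N.
batch A: (3845/12473)²·36.80²/885 = 0.1454130
batch B: (2875/12473)²·52.48²/73 = 2.0044658
batch C: (5753/12473)²·26.21²/240 = 0.6089333
Sum = 2.7588120 → 2.7588.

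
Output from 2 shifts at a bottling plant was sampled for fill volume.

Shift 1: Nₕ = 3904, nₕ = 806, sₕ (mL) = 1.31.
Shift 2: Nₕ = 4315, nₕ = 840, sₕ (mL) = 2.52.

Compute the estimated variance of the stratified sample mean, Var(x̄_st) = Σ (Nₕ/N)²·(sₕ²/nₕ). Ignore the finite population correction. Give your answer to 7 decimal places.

0.0025641

N = 8219. Term for each stratum: Wₕ²sₕ²/nₕ.
Var(x̄_st) = 0.0004803847 + 0.0020837491 = 0.0025641339 → 0.0025641.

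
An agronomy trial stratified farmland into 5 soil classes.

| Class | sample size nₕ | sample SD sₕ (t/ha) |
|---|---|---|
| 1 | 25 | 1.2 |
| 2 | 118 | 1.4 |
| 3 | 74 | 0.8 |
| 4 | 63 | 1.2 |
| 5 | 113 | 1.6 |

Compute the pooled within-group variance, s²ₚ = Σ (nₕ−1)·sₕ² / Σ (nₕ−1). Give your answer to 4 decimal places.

1: (25−1)·1.2² = 24·1.44 = 34.56
2: (118−1)·1.4² = 117·1.96 = 229.32
3: (74−1)·0.8² = 73·0.64 = 46.72
4: (63−1)·1.2² = 62·1.44 = 89.28
5: (113−1)·1.6² = 112·2.56 = 286.72
Numerator = 686.6; denominator = Σ(nₕ−1) = 388.
s²ₚ = 686.6/388 = 1.769588... → 1.7696.

1.7696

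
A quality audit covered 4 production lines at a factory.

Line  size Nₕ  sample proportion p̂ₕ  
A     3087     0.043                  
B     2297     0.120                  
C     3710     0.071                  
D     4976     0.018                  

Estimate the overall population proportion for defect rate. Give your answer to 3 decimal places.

0.054

Wₕ = Nₕ/N with N = 14070: 0.2194, 0.1633, 0.2637, 0.3537.
p̂_st = 0.2194·0.043 + 0.1633·0.120 + 0.2637·0.071 + 0.3537·0.018 ≈ 0.05411... → 0.054.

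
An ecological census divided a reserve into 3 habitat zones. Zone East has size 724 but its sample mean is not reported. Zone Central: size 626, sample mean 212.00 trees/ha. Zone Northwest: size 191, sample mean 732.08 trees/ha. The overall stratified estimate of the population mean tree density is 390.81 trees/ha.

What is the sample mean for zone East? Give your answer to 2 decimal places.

N = 724 + 626 + 191 = 1541.
Overall total = μ·N = 390.81·1541 = 602238.21.
Subtract the known strata: 626·212.00 + 191·732.08 = 272539.28.
Remaining total for zone East: 602238.21 − 272539.28 = 329698.93.
Divide by its size: 329698.93 / 724 = 455.3853... → 455.39.

455.39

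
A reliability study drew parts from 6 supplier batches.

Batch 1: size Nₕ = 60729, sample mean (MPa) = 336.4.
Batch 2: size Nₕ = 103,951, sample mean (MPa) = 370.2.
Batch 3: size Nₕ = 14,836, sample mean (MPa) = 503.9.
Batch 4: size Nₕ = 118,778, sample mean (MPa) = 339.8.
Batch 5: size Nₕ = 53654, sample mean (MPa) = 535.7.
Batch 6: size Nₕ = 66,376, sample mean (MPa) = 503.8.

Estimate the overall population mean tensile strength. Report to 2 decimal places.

403.83

N = 418324; weights Wₕ = Nₕ/N = (0.1452, 0.2485, 0.0355, 0.2839, 0.1283, 0.1587).
x̄_st = Σ Wₕ·x̄ₕ = 0.1452·336.4 + 0.2485·370.2 + 0.0355·503.9 + 0.2839·339.8 + 0.1283·535.7 + 0.1587·503.8 ≈ 403.8286...
→ 403.83.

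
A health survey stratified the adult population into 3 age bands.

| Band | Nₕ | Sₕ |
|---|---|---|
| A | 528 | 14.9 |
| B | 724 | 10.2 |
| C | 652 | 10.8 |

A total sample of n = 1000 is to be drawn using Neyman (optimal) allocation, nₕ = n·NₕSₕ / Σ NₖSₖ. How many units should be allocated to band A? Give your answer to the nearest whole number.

353

A: NₕSₕ = 528·14.9 = 7867.2
B: NₕSₕ = 724·10.2 = 7384.8
C: NₕSₕ = 652·10.8 = 7041.6
Σ NₕSₕ = 22293.6.
n_A = 1000·7867.2/22293.6 = 352.891... → 353.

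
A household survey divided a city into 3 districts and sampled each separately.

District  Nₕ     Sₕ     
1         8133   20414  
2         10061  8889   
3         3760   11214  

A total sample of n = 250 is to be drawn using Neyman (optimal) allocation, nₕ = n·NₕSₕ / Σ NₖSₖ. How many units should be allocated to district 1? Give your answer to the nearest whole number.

Σ NₕSₕ = 8133·20414 + 10061·8889 + 3760·11214 = 297623931.
Share for 1: 166027062/297623931 = 0.55784.
n_1 = 250 × 0.55784 = 139.460... → 139.

139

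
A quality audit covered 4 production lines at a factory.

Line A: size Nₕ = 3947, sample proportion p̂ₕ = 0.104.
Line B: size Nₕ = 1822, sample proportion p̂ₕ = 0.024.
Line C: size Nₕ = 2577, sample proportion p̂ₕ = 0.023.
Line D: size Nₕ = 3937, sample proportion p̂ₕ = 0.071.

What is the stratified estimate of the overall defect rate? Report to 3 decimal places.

Wₕ = Nₕ/N with N = 12283: 0.3213, 0.1483, 0.2098, 0.3205.
p̂_st = 0.3213·0.104 + 0.1483·0.024 + 0.2098·0.023 + 0.3205·0.071 ≈ 0.06456... → 0.065.

0.065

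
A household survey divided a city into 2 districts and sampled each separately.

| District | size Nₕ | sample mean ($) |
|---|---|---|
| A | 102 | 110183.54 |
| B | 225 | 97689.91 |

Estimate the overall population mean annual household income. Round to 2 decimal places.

101587.01

N = 102 + 225 = 327.
Overall mean = Σ (Nₕ/N)·x̄ₕ — weight by population share, not a simple average.
Σ Nₕx̄ₕ = 102·110183.54 + 225·97689.91 = 11238721.08 + 21980229.75 = 33218950.83.
Divide by N: 33218950.83 / 327 = 101587.0056... → 101587.01.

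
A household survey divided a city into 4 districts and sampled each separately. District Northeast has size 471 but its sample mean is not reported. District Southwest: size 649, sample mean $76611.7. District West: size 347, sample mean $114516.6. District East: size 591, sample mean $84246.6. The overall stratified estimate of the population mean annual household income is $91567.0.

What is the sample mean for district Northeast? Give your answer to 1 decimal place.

Σ Nₕx̄ₕ = N·μ, so 471·x̄_Northeast = 2058·91567.0 − (649·76611.7 + 347·114516.6 + 591·84246.6).
= 188444886 − 139247994.1 = 49196891.9.
x̄_Northeast = 49196891.9 / 471 = 104452.000... → 104452.0.

104452.0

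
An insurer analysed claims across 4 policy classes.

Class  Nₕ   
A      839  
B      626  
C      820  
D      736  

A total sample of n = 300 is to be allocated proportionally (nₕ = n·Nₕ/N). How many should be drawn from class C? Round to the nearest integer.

81

N = 839 + 626 + 820 + 736 = 3021.
n_C = 300·820/3021 = 81.430... → 81.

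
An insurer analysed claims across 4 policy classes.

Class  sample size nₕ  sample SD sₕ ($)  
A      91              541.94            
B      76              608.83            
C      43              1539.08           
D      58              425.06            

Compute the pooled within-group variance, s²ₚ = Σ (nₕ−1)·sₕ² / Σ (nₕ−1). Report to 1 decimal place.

A: (91−1)·541.94² = 90·293698.9636 = 26432906.724
B: (76−1)·608.83² = 75·370673.9689 = 27800547.6675
C: (43−1)·1539.08² = 42·2368767.2464 = 99488224.3488
D: (58−1)·425.06² = 57·180676.0036 = 10298532.2052
Numerator = 164020210.9455; denominator = Σ(nₕ−1) = 264.
s²ₚ = 164020210.9455/264 = 621288.678... → 621288.7.

621288.7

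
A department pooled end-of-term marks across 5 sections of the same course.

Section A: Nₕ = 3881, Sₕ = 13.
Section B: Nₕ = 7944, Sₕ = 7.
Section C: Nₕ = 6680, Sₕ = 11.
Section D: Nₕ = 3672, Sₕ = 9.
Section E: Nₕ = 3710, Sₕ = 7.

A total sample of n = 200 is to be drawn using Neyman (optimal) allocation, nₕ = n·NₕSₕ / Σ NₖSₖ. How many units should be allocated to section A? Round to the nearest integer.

42

Σ NₕSₕ = 3881·13 + 7944·7 + 6680·11 + 3672·9 + 3710·7 = 238559.
Share for A: 50453/238559 = 0.21149.
n_A = 200 × 0.21149 = 42.298... → 42.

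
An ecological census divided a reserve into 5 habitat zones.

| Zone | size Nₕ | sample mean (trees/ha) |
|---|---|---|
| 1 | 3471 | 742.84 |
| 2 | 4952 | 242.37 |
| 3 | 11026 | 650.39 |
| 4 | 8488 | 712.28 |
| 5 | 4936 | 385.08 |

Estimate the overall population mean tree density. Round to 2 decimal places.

N = 3471 + 4952 + 11026 + 8488 + 4936 = 32873.
The stratified mean weights each stratum mean by its population share Nₕ/N.
Σ Nₕx̄ₕ = 3471·742.84 + 4952·242.37 + 11026·650.39 + 8488·712.28 + 4936·385.08 = 2578397.64 + 1200216.24 + 7171200.14 + 6045832.64 + 1900754.88 = 18896401.54.
Divide by N: 18896401.54 / 32873 = 574.8305... → 574.83.

574.83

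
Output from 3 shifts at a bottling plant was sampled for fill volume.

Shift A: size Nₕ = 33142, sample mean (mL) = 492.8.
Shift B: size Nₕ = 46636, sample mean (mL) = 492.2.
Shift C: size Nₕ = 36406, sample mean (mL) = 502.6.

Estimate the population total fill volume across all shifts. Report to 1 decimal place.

57584272.4

Estimate total by summing Nₕ·x̄ₕ over strata.
33142·492.8 + 46636·492.2 + 36406·502.6 = 16332377.6 + 22954239.2 + 18297655.6 = 57584272.4.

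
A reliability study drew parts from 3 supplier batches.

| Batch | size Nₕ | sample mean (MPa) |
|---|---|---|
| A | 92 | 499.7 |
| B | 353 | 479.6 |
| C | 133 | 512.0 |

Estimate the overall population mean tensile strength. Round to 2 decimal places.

490.25

N = 92 + 353 + 133 = 578.
The stratified mean weights each stratum mean by its population share Nₕ/N.
Σ Nₕx̄ₕ = 92·499.7 + 353·479.6 + 133·512.0 = 45972.4 + 169298.8 + 68096 = 283367.2.
Divide by N: 283367.2 / 578 = 490.2547... → 490.25.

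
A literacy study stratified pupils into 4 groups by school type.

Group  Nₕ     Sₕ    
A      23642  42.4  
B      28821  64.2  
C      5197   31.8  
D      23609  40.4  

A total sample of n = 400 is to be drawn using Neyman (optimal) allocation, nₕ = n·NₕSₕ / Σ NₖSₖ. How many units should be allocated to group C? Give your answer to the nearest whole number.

17

Σ NₕSₕ = 23642·42.4 + 28821·64.2 + 5197·31.8 + 23609·40.4 = 3971797.2.
Share for C: 165264.6/3971797.2 = 0.04161.
n_C = 400 × 0.04161 = 16.644... → 17.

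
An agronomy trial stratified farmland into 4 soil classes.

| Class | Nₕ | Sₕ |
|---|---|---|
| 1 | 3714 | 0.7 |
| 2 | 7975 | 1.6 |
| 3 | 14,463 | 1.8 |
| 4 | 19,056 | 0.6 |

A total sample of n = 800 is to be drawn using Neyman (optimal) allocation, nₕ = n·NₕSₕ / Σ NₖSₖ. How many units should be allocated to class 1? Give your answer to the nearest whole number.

39

Σ NₕSₕ = 3714·0.7 + 7975·1.6 + 14463·1.8 + 19056·0.6 = 52826.8.
Share for 1: 2599.8/52826.8 = 0.04921.
n_1 = 800 × 0.04921 = 39.371... → 39.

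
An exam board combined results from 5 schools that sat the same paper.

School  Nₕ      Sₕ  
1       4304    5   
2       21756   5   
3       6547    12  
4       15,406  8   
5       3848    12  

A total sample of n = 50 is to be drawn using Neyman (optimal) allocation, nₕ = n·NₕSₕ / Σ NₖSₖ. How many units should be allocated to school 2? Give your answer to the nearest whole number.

14

Σ NₕSₕ = 4304·5 + 21756·5 + 6547·12 + 15406·8 + 3848·12 = 378288.
Share for 2: 108780/378288 = 0.28756.
n_2 = 50 × 0.28756 = 14.378... → 14.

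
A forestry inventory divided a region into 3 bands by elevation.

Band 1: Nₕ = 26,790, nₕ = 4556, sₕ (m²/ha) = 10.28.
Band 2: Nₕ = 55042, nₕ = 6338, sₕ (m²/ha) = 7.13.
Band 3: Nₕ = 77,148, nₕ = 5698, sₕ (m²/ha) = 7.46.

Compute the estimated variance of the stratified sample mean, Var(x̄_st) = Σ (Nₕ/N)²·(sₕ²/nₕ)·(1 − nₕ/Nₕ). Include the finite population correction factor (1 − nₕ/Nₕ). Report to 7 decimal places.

N = 158980; Wₕ = Nₕ/N.
band 1: (26790/158980)²·10.28²/4556·(1 − 4556/26790) = 0.0005466481
band 2: (55042/158980)²·7.13²/6338·(1 − 6338/55042) = 0.0008507475
band 3: (77148/158980)²·7.46²/5698·(1 − 5698/77148) = 0.0021300860
Sum = 0.0035274815 → 0.0035275.

0.0035275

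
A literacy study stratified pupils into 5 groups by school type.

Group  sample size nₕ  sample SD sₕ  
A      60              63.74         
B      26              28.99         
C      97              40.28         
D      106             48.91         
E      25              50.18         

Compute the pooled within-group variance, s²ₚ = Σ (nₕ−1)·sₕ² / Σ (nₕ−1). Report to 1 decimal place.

2356.3

Degrees of freedom: 59 + 25 + 96 + 105 + 24 = 309.
Σ(nₕ−1)sₕ² = 59·4062.7876 + 25·840.4201 + 96·1622.4784 + 105·2392.1881 + 24·2518.0324 = 728085.4254.
s²ₚ = 728085.4254 / 309 = 2356.264... → 2356.3.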